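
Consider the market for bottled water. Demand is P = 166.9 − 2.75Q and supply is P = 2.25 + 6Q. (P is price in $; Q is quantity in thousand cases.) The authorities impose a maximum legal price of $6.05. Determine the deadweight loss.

$1446.60 thousand

Competitive equilibrium: 166.9 − 2.75Q = 2.25 + 6Q → Q* = 18.8171, P* = 115.1529.
At the ceiling P = 6.05, quantity supplied = (6.05 − 2.25)/6 = 0.6333.
Willingness to pay at Q' = 0.6333: 166.9 − 2.75·0.6333 = 165.1584.
ΔQ = 18.8171 − 0.6333 = 18.1838; wedge = 165.1584 − 6.05 = 159.1084.
Welfare loss = ½ × 18.1838 × 159.1084 = $1446.60 thousand.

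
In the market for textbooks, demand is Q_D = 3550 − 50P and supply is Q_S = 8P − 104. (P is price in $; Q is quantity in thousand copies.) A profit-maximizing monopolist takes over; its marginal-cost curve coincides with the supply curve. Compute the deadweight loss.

In inverse form: demand P = 71 − 0.02Q, supply P = 13 + 0.125Q.
Competitive equilibrium: 71 − 0.02Q = 13 + 0.125Q → Q* = 400, P* = 63.
Marginal revenue: MR = 71 − 0.04Q. Set MR = MC: 71 − 0.04Q = 13 + 0.125Q → Q_m = 351.5152.
Price P_m = 71 − 0.02·351.5152 = 63.9697; MC(Q_m) = 13 + 0.125·351.5152 = 56.9394.
Competitive Q* = 400, so ΔQ = 48.4848; wedge = 63.9697 − 56.9394 = 7.0303.
Welfare loss = ½ × 48.4848 × 7.0303 = $170.43 thousand.

$170.43 thousand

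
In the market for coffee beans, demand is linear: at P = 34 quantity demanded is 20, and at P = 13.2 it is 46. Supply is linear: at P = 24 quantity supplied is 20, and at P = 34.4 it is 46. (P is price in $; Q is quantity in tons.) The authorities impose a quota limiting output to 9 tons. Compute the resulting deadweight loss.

$224.27

Demand slope = (13.2 − 34)/(46 − 20) = −0.8, so P = 50 − 0.8Q.
Supply slope = (34.4 − 24)/(46 − 20) = 0.4, so P = 16 + 0.4Q.
Competitive equilibrium: 50 − 0.8Q = 16 + 0.4Q → Q* = 28.3333, P* = 27.3333.
At Q = 9: demand price = 50 − 0.8·9 = 42.8; supply price = 16 + 0.4·9 = 19.6.
ΔQ = 28.3333 − 9 = 19.3333; wedge = 42.8 − 19.6 = 23.2.
Welfare loss = ½ × 19.3333 × 23.2 = $224.27.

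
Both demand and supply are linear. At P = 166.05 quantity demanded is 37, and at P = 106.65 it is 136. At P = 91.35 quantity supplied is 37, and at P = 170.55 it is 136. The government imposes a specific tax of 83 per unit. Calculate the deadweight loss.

2460.36

Demand slope = (106.65 − 166.05)/(136 − 37) = −0.6, so P = 188.25 − 0.6Q.
Supply slope = (170.55 − 91.35)/(136 − 37) = 0.8, so P = 61.75 + 0.8Q.
Competitive equilibrium: 188.25 − 0.6Q = 61.75 + 0.8Q → Q* = 90.3571, P* = 134.0357.
With the tax, the buyer price exceeds the seller price by 83: (188.25 − 0.6Q) − (61.75 + 0.8Q) = 83 → Q' = 31.0714.
ΔQ = 90.3571 − 31.0714 = 59.2857; the wedge equals the tax, 83.
Deadweight loss = ½ × 59.2857 × 83 = 2460.36.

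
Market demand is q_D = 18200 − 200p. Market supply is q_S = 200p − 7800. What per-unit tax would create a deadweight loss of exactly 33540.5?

In inverse form: demand p = 91 − 0.005q, supply p = 39 + 0.005q.
Competitive equilibrium: 91 − 0.005q = 39 + 0.005q → q* = 5200, p* = 65.
A tax t gives Δq = t/0.01 and wedge t, so DWL = t²/0.02.
t²/0.02 = 33540.5 → t² = 670.81 → t = 25.9.

25.9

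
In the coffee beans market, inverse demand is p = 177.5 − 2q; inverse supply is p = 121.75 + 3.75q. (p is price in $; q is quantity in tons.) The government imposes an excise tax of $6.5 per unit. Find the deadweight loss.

$3.67

Competitive equilibrium: 177.5 − 2q = 121.75 + 3.75q → q* = 9.6957, p* = 158.1087.
With the tax, the buyer price exceeds the seller price by 6.5: (177.5 − 2q) − (121.75 + 3.75q) = 6.5 → q' = 8.5652.
Δq = 9.6957 − 8.5652 = 1.1305; the wedge equals the tax, 6.5.
Welfare loss = ½ × 1.1305 × 6.5 = $3.67.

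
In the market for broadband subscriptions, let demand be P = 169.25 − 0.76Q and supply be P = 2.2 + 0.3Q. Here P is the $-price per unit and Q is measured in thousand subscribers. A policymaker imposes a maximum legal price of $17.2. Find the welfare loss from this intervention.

Competitive equilibrium: 169.25 − 0.76Q = 2.2 + 0.3Q → Q* = 157.59434, P* = 49.4783.
At the ceiling P = 17.2, quantity supplied = (17.2 − 2.2)/0.3 = 50.
Willingness to pay at Q' = 50: 169.25 − 0.76·50 = 131.25.
ΔQ = 157.59434 − 50 = 107.59434; wedge = 131.25 − 17.2 = 114.05.
Deadweight loss = ½ × 107.59434 × 114.05 = $6135.57 thousand.

$6135.57 thousand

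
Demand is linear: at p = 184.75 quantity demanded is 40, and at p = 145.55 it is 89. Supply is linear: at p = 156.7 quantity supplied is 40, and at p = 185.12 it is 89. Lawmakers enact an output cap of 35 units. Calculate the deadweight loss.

Demand slope = (145.55 − 184.75)/(89 − 40) = −0.8, so p = 216.75 − 0.8q.
Supply slope = (185.12 − 156.7)/(89 − 40) = 0.58, so p = 133.5 + 0.58q.
Competitive equilibrium: 216.75 − 0.8q = 133.5 + 0.58q → q* = 60.3261, p* = 168.4891.
At q = 35: demand price = 216.75 − 0.8·35 = 188.75; supply price = 133.5 + 0.58·35 = 153.8.
Δq = 60.3261 − 35 = 25.3261; wedge = 188.75 − 153.8 = 34.95.
Deadweight loss = ½ × 25.3261 × 34.95 = 442.57.

442.57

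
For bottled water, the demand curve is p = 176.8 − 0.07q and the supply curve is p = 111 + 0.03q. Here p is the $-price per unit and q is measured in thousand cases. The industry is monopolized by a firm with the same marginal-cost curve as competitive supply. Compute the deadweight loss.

$3670.46 thousand

Competitive equilibrium: 176.8 − 0.07q = 111 + 0.03q → q* = 658, p* = 130.74.
Marginal revenue: MR = 176.8 − 0.14q. Set MR = MC: 176.8 − 0.14q = 111 + 0.03q → q_m = 387.05882.
Price p_m = 176.8 − 0.07·387.05882 = 149.70588; MC(q_m) = 111 + 0.03·387.05882 = 122.61176.
Competitive q* = 658, so Δq = 270.94118; wedge = 149.70588 − 122.61176 = 27.09412.
Deadweight loss = ½ × 270.94118 × 27.09412 = $3670.46 thousand.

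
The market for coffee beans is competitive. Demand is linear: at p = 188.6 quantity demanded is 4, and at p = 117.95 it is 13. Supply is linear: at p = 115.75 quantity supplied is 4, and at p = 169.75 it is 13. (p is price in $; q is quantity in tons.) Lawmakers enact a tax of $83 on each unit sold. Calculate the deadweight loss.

Demand slope = (117.95 − 188.6)/(13 − 4) = −7.85, so p = 220 − 7.85q.
Supply slope = (169.75 − 115.75)/(13 − 4) = 6, so p = 91.75 + 6q.
Competitive equilibrium: 220 − 7.85q = 91.75 + 6q → q* = 9.2599, p* = 147.3096.
With the tax, the buyer price exceeds the seller price by 83: (220 − 7.85q) − (91.75 + 6q) = 83 → q' = 3.2671.
Δq = 9.2599 − 3.2671 = 5.9928; the wedge equals the tax, 83.
Welfare loss = ½ × 5.9928 × 83 = $248.70.

$248.70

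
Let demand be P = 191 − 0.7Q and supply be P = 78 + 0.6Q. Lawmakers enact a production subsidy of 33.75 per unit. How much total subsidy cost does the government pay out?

3809.86

Competitive equilibrium: 191 − 0.7Q = 78 + 0.6Q → Q* = 86.9231, P* = 130.1538.
The subsidy lowers effective supply by 33.75: P = 44.25 + 0.6Q.
New quantity: 191 − 0.7Q = 44.25 + 0.6Q → Q' = 112.8846.
Total subsidy cost = 33.75 × 112.8846 = 3809.86.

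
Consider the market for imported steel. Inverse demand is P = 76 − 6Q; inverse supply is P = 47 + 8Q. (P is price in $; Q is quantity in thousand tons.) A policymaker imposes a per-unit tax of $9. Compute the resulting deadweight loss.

$2.89 thousand

Competitive equilibrium: 76 − 6Q = 47 + 8Q → Q* = 2.0714, P* = 63.5714.
With the tax, the buyer price exceeds the seller price by 9: (76 − 6Q) − (47 + 8Q) = 9 → Q' = 1.4286.
ΔQ = 2.0714 − 1.4286 = 0.6428; the wedge equals the tax, 9.
Welfare loss = ½ × 0.6428 × 9 = $2.89 thousand.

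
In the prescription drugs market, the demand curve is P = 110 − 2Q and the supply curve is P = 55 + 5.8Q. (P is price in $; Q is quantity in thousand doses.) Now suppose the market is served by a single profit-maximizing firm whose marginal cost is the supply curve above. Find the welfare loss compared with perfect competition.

$8.08 thousand

Competitive equilibrium: 110 − 2Q = 55 + 5.8Q → Q* = 7.0513, P* = 95.8974.
Marginal revenue: MR = 110 − 4Q. Set MR = MC: 110 − 4Q = 55 + 5.8Q → Q_m = 5.6122.
Price P_m = 110 − 2·5.6122 = 98.7756; MC(Q_m) = 55 + 5.8·5.6122 = 87.5508.
Competitive Q* = 7.0513, so ΔQ = 1.4391; wedge = 98.7756 − 87.5508 = 11.2248.
The triangle = ½ × 1.4391 × 11.2248 = $8.08 thousand.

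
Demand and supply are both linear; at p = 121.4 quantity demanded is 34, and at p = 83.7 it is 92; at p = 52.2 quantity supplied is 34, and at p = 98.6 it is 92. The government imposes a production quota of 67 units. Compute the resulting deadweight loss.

157.18

Demand slope = (83.7 − 121.4)/(92 − 34) = −0.65, so p = 143.5 − 0.65q.
Supply slope = (98.6 − 52.2)/(92 − 34) = 0.8, so p = 25 + 0.8q.
Competitive equilibrium: 143.5 − 0.65q = 25 + 0.8q → q* = 81.7241, p* = 90.3793.
At q = 67: demand price = 143.5 − 0.65·67 = 99.95; supply price = 25 + 0.8·67 = 78.6.
Δq = 81.7241 − 67 = 14.7241; wedge = 99.95 − 78.6 = 21.35.
The triangle = ½ × 14.7241 × 21.35 = 157.18.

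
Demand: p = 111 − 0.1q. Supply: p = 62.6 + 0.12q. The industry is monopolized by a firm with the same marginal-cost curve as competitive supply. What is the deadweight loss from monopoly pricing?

Competitive equilibrium: 111 − 0.1q = 62.6 + 0.12q → q* = 220, p* = 89.
Marginal revenue: MR = 111 − 0.2q. Set MR = MC: 111 − 0.2q = 62.6 + 0.12q → q_m = 151.25.
Price p_m = 111 − 0.1·151.25 = 95.875; MC(q_m) = 62.6 + 0.12·151.25 = 80.75.
Competitive q* = 220, so Δq = 68.75; wedge = 95.875 − 80.75 = 15.125.
DWL = ½ × 68.75 × 15.125 = 519.92.

519.92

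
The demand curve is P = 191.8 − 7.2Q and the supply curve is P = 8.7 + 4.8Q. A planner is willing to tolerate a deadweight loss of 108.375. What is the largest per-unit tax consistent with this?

Competitive equilibrium: 191.8 − 7.2Q = 8.7 + 4.8Q → Q* = 15.2583, P* = 81.94.
A tax t gives ΔQ = t/12 and wedge t, so DWL = t²/24.
t²/24 = 108.375 → t² = 2601 → t = 51.

51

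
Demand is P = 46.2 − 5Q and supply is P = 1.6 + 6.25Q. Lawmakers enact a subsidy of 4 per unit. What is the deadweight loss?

Competitive equilibrium: 46.2 − 5Q = 1.6 + 6.25Q → Q* = 3.9644, P* = 26.3778.
The subsidy lowers effective supply by 4: P = 6.25Q − 2.4.
New quantity: 46.2 − 5Q = 6.25Q − 2.4 → Q' = 4.32.
Overproduction ΔQ = 4.32 − 3.9644 = 0.3556; wedge = subsidy = 4.
The triangle = ½ × 0.3556 × 4 = 0.71.

0.71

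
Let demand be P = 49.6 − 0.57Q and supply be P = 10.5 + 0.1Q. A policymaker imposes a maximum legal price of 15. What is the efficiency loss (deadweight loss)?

59.78

Competitive equilibrium: 49.6 − 0.57Q = 10.5 + 0.1Q → Q* = 58.3582, P* = 16.3358.
At the ceiling P = 15, quantity supplied = (15 − 10.5)/0.1 = 45.
Willingness to pay at Q' = 45: 49.6 − 0.57·45 = 23.95.
ΔQ = 58.3582 − 45 = 13.3582; wedge = 23.95 − 15 = 8.95.
The triangle = ½ × 13.3582 × 8.95 = 59.78.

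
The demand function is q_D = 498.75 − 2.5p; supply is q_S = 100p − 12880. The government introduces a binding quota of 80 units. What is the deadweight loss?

In inverse form: demand p = 199.5 − 0.4q, supply p = 128.8 + 0.01q.
Competitive equilibrium: 199.5 − 0.4q = 128.8 + 0.01q → q* = 172.439, p* = 130.5244.
At q = 80: demand price = 199.5 − 0.4·80 = 167.5; supply price = 128.8 + 0.01·80 = 129.6.
Δq = 172.439 − 80 = 92.439; wedge = 167.5 − 129.6 = 37.9.
Welfare loss = ½ × 92.439 × 37.9 = 1751.72.

1751.72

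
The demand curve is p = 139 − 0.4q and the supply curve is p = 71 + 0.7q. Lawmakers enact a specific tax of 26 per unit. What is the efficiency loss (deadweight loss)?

Competitive equilibrium: 139 − 0.4q = 71 + 0.7q → q* = 61.8182, p* = 114.2727.
With the tax, the buyer price exceeds the seller price by 26: (139 − 0.4q) − (71 + 0.7q) = 26 → q' = 38.1818.
Δq = 61.8182 − 38.1818 = 23.6364; the wedge equals the tax, 26.
Welfare loss = ½ × 23.6364 × 26 = 307.27.

307.27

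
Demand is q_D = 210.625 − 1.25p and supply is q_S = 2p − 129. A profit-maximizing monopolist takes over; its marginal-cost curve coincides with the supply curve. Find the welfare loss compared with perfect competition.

603.72

In inverse form: demand p = 168.5 − 0.8q, supply p = 64.5 + 0.5q.
Competitive equilibrium: 168.5 − 0.8q = 64.5 + 0.5q → q* = 80, p* = 104.5.
Marginal revenue: MR = 168.5 − 1.6q. Set MR = MC: 168.5 − 1.6q = 64.5 + 0.5q → q_m = 49.5238.
Price p_m = 168.5 − 0.8·49.5238 = 128.881; MC(q_m) = 64.5 + 0.5·49.5238 = 89.2619.
Competitive q* = 80, so Δq = 30.4762; wedge = 128.881 − 89.2619 = 39.6191.
Welfare loss = ½ × 30.4762 × 39.6191 = 603.72.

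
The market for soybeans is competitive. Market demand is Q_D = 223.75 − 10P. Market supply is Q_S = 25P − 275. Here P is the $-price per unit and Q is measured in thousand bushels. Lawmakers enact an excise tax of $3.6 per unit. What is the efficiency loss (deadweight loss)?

In inverse form: demand P = 22.375 − 0.1Q, supply P = 11 + 0.04Q.
Competitive equilibrium: 22.375 − 0.1Q = 11 + 0.04Q → Q* = 81.25, P* = 14.25.
With the tax, the buyer price exceeds the seller price by 3.6: (22.375 − 0.1Q) − (11 + 0.04Q) = 3.6 → Q' = 55.5357.
ΔQ = 81.25 − 55.5357 = 25.7143; the wedge equals the tax, 3.6.
Deadweight loss = ½ × 25.7143 × 3.6 = $46.29 thousand.

$46.29 thousand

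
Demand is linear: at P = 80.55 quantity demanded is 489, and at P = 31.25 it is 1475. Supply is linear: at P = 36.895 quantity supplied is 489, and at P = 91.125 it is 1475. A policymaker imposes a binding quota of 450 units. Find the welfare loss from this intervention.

Demand slope = (31.25 − 80.55)/(1475 − 489) = −0.05, so P = 105 − 0.05Q.
Supply slope = (91.125 − 36.895)/(1475 − 489) = 0.055, so P = 10 + 0.055Q.
Competitive equilibrium: 105 − 0.05Q = 10 + 0.055Q → Q* = 904.7619, P* = 59.7619.
At Q = 450: demand price = 105 − 0.05·450 = 82.5; supply price = 10 + 0.055·450 = 34.75.
ΔQ = 904.7619 − 450 = 454.7619; wedge = 82.5 − 34.75 = 47.75.
The triangle = ½ × 454.7619 × 47.75 = 10857.44.

10857.44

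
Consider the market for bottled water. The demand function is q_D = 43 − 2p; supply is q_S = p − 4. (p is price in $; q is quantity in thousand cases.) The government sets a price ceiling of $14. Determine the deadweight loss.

In inverse form: demand p = 21.5 − 0.5q, supply p = 4 + q.
Competitive equilibrium: 21.5 − 0.5q = 4 + q → q* = 11.6667, p* = 15.6667.
At the ceiling p = 14, quantity supplied = (14 − 4)/1 = 10.
Willingness to pay at q' = 10: 21.5 − 0.5·10 = 16.5.
Δq = 11.6667 − 10 = 1.6667; wedge = 16.5 − 14 = 2.5.
DWL = ½ × 1.6667 × 2.5 = $2.08 thousand.

$2.08 thousand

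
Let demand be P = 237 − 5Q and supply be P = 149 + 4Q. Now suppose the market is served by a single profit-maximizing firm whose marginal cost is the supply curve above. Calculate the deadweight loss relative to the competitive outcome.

Competitive equilibrium: 237 − 5Q = 149 + 4Q → Q* = 9.7778, P* = 188.1111.
Marginal revenue: MR = 237 − 10Q. Set MR = MC: 237 − 10Q = 149 + 4Q → Q_m = 6.2857.
Price P_m = 237 − 5·6.2857 = 205.5715; MC(Q_m) = 149 + 4·6.2857 = 174.1428.
Competitive Q* = 9.7778, so ΔQ = 3.4921; wedge = 205.5715 − 174.1428 = 31.4287.
Deadweight loss = ½ × 3.4921 × 31.4287 = 54.88.

54.88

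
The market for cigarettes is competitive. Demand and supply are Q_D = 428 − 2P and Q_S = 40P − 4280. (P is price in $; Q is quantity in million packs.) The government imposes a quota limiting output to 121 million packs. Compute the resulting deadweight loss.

$1800.07 million

In inverse form: demand P = 214 − 0.5Q, supply P = 107 + 0.025Q.
Competitive equilibrium: 214 − 0.5Q = 107 + 0.025Q → Q* = 203.8095, P* = 112.0952.
At Q = 121: demand price = 214 − 0.5·121 = 153.5; supply price = 107 + 0.025·121 = 110.025.
ΔQ = 203.8095 − 121 = 82.8095; wedge = 153.5 − 110.025 = 43.475.
Welfare loss = ½ × 82.8095 × 43.475 = $1800.07 million.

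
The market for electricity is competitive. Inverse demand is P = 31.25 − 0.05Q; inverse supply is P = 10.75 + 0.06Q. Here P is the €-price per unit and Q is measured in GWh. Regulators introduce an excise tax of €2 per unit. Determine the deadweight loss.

Competitive equilibrium: 31.25 − 0.05Q = 10.75 + 0.06Q → Q* = 186.3636, P* = 21.9318.
With the tax, the buyer price exceeds the seller price by 2: (31.25 − 0.05Q) − (10.75 + 0.06Q) = 2 → Q' = 168.1818.
ΔQ = 186.3636 − 168.1818 = 18.1818; the wedge equals the tax, 2.
The triangle = ½ × 18.1818 × 2 = €18.18.

€18.18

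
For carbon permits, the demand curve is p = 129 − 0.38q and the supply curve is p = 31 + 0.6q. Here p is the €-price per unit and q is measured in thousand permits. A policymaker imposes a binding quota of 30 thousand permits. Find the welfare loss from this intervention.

Competitive equilibrium: 129 − 0.38q = 31 + 0.6q → q* = 100, p* = 91.
At q = 30: demand price = 129 − 0.38·30 = 117.6; supply price = 31 + 0.6·30 = 49.
Δq = 100 − 30 = 70; wedge = 117.6 − 49 = 68.6.
DWL = ½ × 70 × 68.6 = €2401 thousand.

€2401 thousand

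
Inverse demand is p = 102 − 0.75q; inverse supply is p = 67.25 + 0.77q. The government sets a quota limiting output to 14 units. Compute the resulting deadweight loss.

Competitive equilibrium: 102 − 0.75q = 67.25 + 0.77q → q* = 22.8618, p* = 84.8536.
At q = 14: demand price = 102 − 0.75·14 = 91.5; supply price = 67.25 + 0.77·14 = 78.03.
Δq = 22.8618 − 14 = 8.8618; wedge = 91.5 − 78.03 = 13.47.
Welfare loss = ½ × 8.8618 × 13.47 = 59.68.

59.68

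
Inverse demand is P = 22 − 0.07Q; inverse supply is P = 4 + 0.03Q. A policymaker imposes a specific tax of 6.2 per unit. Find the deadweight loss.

Competitive equilibrium: 22 − 0.07Q = 4 + 0.03Q → Q* = 180, P* = 9.4.
With the tax, the buyer price exceeds the seller price by 6.2: (22 − 0.07Q) − (4 + 0.03Q) = 6.2 → Q' = 118.
ΔQ = 180 − 118 = 62; the wedge equals the tax, 6.2.
Deadweight loss = ½ × 62 × 6.2 = 192.20.

192.20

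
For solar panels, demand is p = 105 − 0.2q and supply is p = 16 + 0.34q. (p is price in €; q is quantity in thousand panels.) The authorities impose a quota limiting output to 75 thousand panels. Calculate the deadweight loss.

Competitive equilibrium: 105 − 0.2q = 16 + 0.34q → q* = 164.8148, p* = 72.037.
At q = 75: demand price = 105 − 0.2·75 = 90; supply price = 16 + 0.34·75 = 41.5.
Δq = 164.8148 − 75 = 89.8148; wedge = 90 − 41.5 = 48.5.
Deadweight loss = ½ × 89.8148 × 48.5 = €2178.01 thousand.

€2178.01 thousand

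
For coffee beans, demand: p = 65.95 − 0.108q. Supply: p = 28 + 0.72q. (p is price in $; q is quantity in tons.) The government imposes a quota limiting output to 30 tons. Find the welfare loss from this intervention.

Competitive equilibrium: 65.95 − 0.108q = 28 + 0.72q → q* = 45.8333, p* = 61.
At q = 30: demand price = 65.95 − 0.108·30 = 62.71; supply price = 28 + 0.72·30 = 49.6.
Δq = 45.8333 − 30 = 15.8333; wedge = 62.71 − 49.6 = 13.11.
Welfare loss = ½ × 15.8333 × 13.11 = $103.79.

$103.79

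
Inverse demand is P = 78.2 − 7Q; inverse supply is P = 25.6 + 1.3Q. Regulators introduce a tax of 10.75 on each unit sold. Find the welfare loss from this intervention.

Competitive equilibrium: 78.2 − 7Q = 25.6 + 1.3Q → Q* = 6.3373, P* = 33.8386.
With the tax, the buyer price exceeds the seller price by 10.75: (78.2 − 7Q) − (25.6 + 1.3Q) = 10.75 → Q' = 5.0422.
ΔQ = 6.3373 − 5.0422 = 1.2951; the wedge equals the tax, 10.75.
The triangle = ½ × 1.2951 × 10.75 = 6.96.

6.96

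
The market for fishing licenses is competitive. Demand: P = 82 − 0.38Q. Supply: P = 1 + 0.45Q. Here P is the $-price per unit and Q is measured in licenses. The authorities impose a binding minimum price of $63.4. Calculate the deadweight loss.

Competitive equilibrium: 82 − 0.38Q = 1 + 0.45Q → Q* = 97.5904, P* = 44.9157.
At the floor P = 63.4, quantity demanded = (82 − 63.4)/0.38 = 48.9474.
Sellers' marginal cost at Q' = 48.9474: 1 + 0.45·48.9474 = 23.0263.
ΔQ = 97.5904 − 48.9474 = 48.643; wedge = 63.4 − 23.0263 = 40.3737.
DWL = ½ × 48.643 × 40.3737 = $981.95.

$981.95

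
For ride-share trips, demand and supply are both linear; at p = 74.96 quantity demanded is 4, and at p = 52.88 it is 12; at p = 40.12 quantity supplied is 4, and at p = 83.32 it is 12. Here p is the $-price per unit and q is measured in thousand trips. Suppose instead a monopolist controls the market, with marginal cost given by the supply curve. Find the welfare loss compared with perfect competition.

Demand slope = (52.88 − 74.96)/(12 − 4) = −2.76, so p = 86 − 2.76q.
Supply slope = (83.32 − 40.12)/(12 − 4) = 5.4, so p = 18.52 + 5.4q.
Competitive equilibrium: 86 − 2.76q = 18.52 + 5.4q → q* = 8.2696, p* = 63.1759.
Marginal revenue: MR = 86 − 5.52q. Set MR = MC: 86 − 5.52q = 18.52 + 5.4q → q_m = 6.1795.
Price p_m = 86 − 2.76·6.1795 = 68.9446; MC(q_m) = 18.52 + 5.4·6.1795 = 51.8893.
Competitive q* = 8.2696, so Δq = 2.0901; wedge = 68.9446 − 51.8893 = 17.0553.
Welfare loss = ½ × 2.0901 × 17.0553 = $17.82 thousand.

$17.82 thousand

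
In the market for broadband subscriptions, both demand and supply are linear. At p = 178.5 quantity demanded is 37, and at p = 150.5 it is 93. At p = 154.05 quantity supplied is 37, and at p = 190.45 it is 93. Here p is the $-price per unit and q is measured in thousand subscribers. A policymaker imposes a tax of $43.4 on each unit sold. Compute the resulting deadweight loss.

Demand slope = (150.5 − 178.5)/(93 − 37) = −0.5, so p = 197 − 0.5q.
Supply slope = (190.45 − 154.05)/(93 − 37) = 0.65, so p = 130 + 0.65q.
Competitive equilibrium: 197 − 0.5q = 130 + 0.65q → q* = 58.2609, p* = 167.8696.
With the tax, the buyer price exceeds the seller price by 43.4: (197 − 0.5q) − (130 + 0.65q) = 43.4 → q' = 20.5217.
Δq = 58.2609 − 20.5217 = 37.7392; the wedge equals the tax, 43.4.
Deadweight loss = ½ × 37.7392 × 43.4 = $818.94 thousand.

$818.94 thousand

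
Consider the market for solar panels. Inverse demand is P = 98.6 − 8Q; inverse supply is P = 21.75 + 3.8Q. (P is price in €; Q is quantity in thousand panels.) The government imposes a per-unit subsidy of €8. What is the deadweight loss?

€2.71 thousand

Competitive equilibrium: 98.6 − 8Q = 21.75 + 3.8Q → Q* = 6.5127, P* = 46.4983.
The subsidy lowers effective supply by 8: P = 13.75 + 3.8Q.
New quantity: 98.6 − 8Q = 13.75 + 3.8Q → Q' = 7.1907.
Overproduction ΔQ = 7.1907 − 6.5127 = 0.678; wedge = subsidy = 8.
DWL = ½ × 0.678 × 8 = €2.71 thousand.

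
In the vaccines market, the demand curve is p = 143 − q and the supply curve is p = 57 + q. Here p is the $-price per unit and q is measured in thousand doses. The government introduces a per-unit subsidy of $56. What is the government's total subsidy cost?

$3976 thousand

Competitive equilibrium: 143 − q = 57 + q → q* = 43, p* = 100.
The subsidy lowers effective supply by 56: p = 1 + q.
New quantity: 143 − q = 1 + q → q' = 71.
Total subsidy cost = 56 × 71 = $3976 thousand.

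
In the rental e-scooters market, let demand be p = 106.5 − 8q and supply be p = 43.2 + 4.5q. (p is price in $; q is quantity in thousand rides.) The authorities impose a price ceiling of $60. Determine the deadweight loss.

Competitive equilibrium: 106.5 − 8q = 43.2 + 4.5q → q* = 5.064, p* = 65.988.
At the ceiling p = 60, quantity supplied = (60 − 43.2)/4.5 = 3.7333.
Willingness to pay at q' = 3.7333: 106.5 − 8·3.7333 = 76.6336.
Δq = 5.064 − 3.7333 = 1.3307; wedge = 76.6336 − 60 = 16.6336.
Welfare loss = ½ × 1.3307 × 16.6336 = $11.07 thousand.

$11.07 thousand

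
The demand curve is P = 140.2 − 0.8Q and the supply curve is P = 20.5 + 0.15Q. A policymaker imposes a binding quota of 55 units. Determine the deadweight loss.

2394.475

Competitive equilibrium: 140.2 − 0.8Q = 20.5 + 0.15Q → Q* = 126, P* = 39.4.
At Q = 55: demand price = 140.2 − 0.8·55 = 96.2; supply price = 20.5 + 0.15·55 = 28.75.
ΔQ = 126 − 55 = 71; wedge = 96.2 − 28.75 = 67.45.
The triangle = ½ × 71 × 67.45 = 2394.475.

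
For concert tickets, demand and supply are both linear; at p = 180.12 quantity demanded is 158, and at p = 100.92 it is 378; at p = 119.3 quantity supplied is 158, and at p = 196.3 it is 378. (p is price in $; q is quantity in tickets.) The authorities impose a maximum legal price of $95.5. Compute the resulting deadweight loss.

$8382.26

Demand slope = (100.92 − 180.12)/(378 − 158) = −0.36, so p = 237 − 0.36q.
Supply slope = (196.3 − 119.3)/(378 − 158) = 0.35, so p = 64 + 0.35q.
Competitive equilibrium: 237 − 0.36q = 64 + 0.35q → q* = 243.662, p* = 149.2817.
At the ceiling p = 95.5, quantity supplied = (95.5 − 64)/0.35 = 90.
Willingness to pay at q' = 90: 237 − 0.36·90 = 204.6.
Δq = 243.662 − 90 = 153.662; wedge = 204.6 − 95.5 = 109.1.
Deadweight loss = ½ × 153.662 × 109.1 = $8382.26.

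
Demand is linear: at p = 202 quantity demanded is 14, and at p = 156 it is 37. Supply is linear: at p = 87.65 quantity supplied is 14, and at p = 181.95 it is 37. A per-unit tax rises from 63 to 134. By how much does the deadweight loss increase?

Demand slope = (156 − 202)/(37 − 14) = −2, so p = 230 − 2q.
Supply slope = (181.95 − 87.65)/(37 − 14) = 4.1, so p = 30.25 + 4.1q.
Competitive equilibrium: 230 − 2q = 30.25 + 4.1q → q* = 32.7459, p* = 164.5082.
For a per-unit tax t: Δq = t/6.1, so DWL = ½·t·(t/6.1) = t²/12.2.
At t = 63: DWL = 325.328. At t = 134: DWL = 1471.803.
Increase = 1471.803 − 325.328 = 1146.48.

1146.48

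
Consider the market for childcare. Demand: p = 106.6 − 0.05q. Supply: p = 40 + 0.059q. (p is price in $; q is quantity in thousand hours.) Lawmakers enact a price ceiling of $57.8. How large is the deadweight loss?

Competitive equilibrium: 106.6 − 0.05q = 40 + 0.059q → q* = 611.00917, p* = 76.04954.
At the ceiling p = 57.8, quantity supplied = (57.8 − 40)/0.059 = 301.69492.
Willingness to pay at q' = 301.69492: 106.6 − 0.05·301.69492 = 91.51525.
Δq = 611.00917 − 301.69492 = 309.31425; wedge = 91.51525 − 57.8 = 33.71525.
The triangle = ½ × 309.31425 × 33.71525 = $5214.30 thousand.

$5214.30 thousand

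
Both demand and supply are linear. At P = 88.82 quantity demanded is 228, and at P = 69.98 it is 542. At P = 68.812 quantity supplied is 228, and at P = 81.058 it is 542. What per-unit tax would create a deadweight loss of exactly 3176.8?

Demand slope = (69.98 − 88.82)/(542 − 228) = −0.06, so P = 102.5 − 0.06Q.
Supply slope = (81.058 − 68.812)/(542 − 228) = 0.039, so P = 59.92 + 0.039Q.
Competitive equilibrium: 102.5 − 0.06Q = 59.92 + 0.039Q → Q* = 430.101, P* = 76.6939.
A tax t gives ΔQ = t/0.099 and wedge t, so DWL = t²/0.198.
t²/0.198 = 3176.8 → t² = 629.0064 → t = 25.08.

25.08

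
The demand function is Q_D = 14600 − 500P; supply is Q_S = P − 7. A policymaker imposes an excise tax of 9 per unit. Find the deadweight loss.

40.42

In inverse form: demand P = 29.2 − 0.002Q, supply P = 7 + Q.
Competitive equilibrium: 29.2 − 0.002Q = 7 + Q → Q* = 22.1557, P* = 29.1557.
With the tax, the buyer price exceeds the seller price by 9: (29.2 − 0.002Q) − (7 + Q) = 9 → Q' = 13.1737.
ΔQ = 22.1557 − 13.1737 = 8.982; the wedge equals the tax, 9.
Welfare loss = ½ × 8.982 × 9 = 40.42.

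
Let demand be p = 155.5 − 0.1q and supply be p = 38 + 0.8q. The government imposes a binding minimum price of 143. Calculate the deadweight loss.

Competitive equilibrium: 155.5 − 0.1q = 38 + 0.8q → q* = 130.5556, p* = 142.4444.
At the floor p = 143, quantity demanded = (155.5 − 143)/0.1 = 125.
Sellers' marginal cost at q' = 125: 38 + 0.8·125 = 138.
Δq = 130.5556 − 125 = 5.5556; wedge = 143 − 138 = 5.
Welfare loss = ½ × 5.5556 × 5 = 13.89.

13.89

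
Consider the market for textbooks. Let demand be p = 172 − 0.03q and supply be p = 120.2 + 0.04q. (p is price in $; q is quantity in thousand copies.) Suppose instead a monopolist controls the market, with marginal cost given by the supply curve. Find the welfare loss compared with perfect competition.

$1724.94 thousand

Competitive equilibrium: 172 − 0.03q = 120.2 + 0.04q → q* = 740, p* = 149.8.
Marginal revenue: MR = 172 − 0.06q. Set MR = MC: 172 − 0.06q = 120.2 + 0.04q → q_m = 518.
Price p_m = 172 − 0.03·518 = 156.46; MC(q_m) = 120.2 + 0.04·518 = 140.92.
Competitive q* = 740, so Δq = 222; wedge = 156.46 − 140.92 = 15.54.
Deadweight loss = ½ × 222 × 15.54 = $1724.94 thousand.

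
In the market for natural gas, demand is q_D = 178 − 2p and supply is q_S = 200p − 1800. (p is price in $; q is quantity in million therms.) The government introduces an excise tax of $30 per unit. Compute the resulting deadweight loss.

In inverse form: demand p = 89 − 0.5q, supply p = 9 + 0.005q.
Competitive equilibrium: 89 − 0.5q = 9 + 0.005q → q* = 158.4158, p* = 9.7921.
With the tax, the buyer price exceeds the seller price by 30: (89 − 0.5q) − (9 + 0.005q) = 30 → q' = 99.0099.
Δq = 158.4158 − 99.0099 = 59.4059; the wedge equals the tax, 30.
Welfare loss = ½ × 59.4059 × 30 = $891.09 million.

$891.09 million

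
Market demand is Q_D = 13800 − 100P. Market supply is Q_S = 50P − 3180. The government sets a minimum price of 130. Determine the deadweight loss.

42336

In inverse form: demand P = 138 − 0.01Q, supply P = 63.6 + 0.02Q.
Competitive equilibrium: 138 − 0.01Q = 63.6 + 0.02Q → Q* = 2480, P* = 113.2.
At the floor P = 130, quantity demanded = (138 − 130)/0.01 = 800.
Sellers' marginal cost at Q' = 800: 63.6 + 0.02·800 = 79.6.
ΔQ = 2480 − 800 = 1680; wedge = 130 − 79.6 = 50.4.
DWL = ½ × 1680 × 50.4 = 42336.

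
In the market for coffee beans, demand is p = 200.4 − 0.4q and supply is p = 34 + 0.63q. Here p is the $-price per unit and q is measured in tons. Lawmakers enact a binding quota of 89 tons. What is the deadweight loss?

Competitive equilibrium: 200.4 − 0.4q = 34 + 0.63q → q* = 161.5534, p* = 135.7786.
At q = 89: demand price = 200.4 − 0.4·89 = 164.8; supply price = 34 + 0.63·89 = 90.07.
Δq = 161.5534 − 89 = 72.5534; wedge = 164.8 − 90.07 = 74.73.
Deadweight loss = ½ × 72.5534 × 74.73 = $2710.96.

$2710.96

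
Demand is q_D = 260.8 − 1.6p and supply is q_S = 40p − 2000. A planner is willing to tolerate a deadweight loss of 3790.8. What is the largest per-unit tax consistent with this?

70.2

In inverse form: demand p = 163 − 0.625q, supply p = 50 + 0.025q.
Competitive equilibrium: 163 − 0.625q = 50 + 0.025q → q* = 173.8462, p* = 54.3462.
A tax t gives Δq = t/0.65 and wedge t, so DWL = t²/1.3.
t²/1.3 = 3790.8 → t² = 4928.04 → t = 70.2.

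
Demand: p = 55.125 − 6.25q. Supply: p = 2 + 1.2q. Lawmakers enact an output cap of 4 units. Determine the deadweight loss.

Competitive equilibrium: 55.125 − 6.25q = 2 + 1.2q → q* = 7.1309, p* = 10.557.
At q = 4: demand price = 55.125 − 6.25·4 = 30.125; supply price = 2 + 1.2·4 = 6.8.
Δq = 7.1309 − 4 = 3.1309; wedge = 30.125 − 6.8 = 23.325.
Deadweight loss = ½ × 3.1309 × 23.325 = 36.51.

36.51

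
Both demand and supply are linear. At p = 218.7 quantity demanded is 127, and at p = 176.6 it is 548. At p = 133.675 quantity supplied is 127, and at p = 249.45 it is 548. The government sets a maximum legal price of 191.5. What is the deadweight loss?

Demand slope = (176.6 − 218.7)/(548 − 127) = −0.1, so p = 231.4 − 0.1q.
Supply slope = (249.45 − 133.675)/(548 − 127) = 0.275, so p = 98.75 + 0.275q.
Competitive equilibrium: 231.4 − 0.1q = 98.75 + 0.275q → q* = 353.7333, p* = 196.0267.
At the ceiling p = 191.5, quantity supplied = (191.5 − 98.75)/0.275 = 337.2727.
Willingness to pay at q' = 337.2727: 231.4 − 0.1·337.2727 = 197.6727.
Δq = 353.7333 − 337.2727 = 16.4606; wedge = 197.6727 − 191.5 = 6.1727.
The triangle = ½ × 16.4606 × 6.1727 = 50.80.

50.80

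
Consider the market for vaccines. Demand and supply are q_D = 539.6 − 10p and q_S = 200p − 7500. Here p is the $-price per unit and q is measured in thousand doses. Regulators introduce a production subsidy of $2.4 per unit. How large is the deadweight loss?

$27.43 thousand

In inverse form: demand p = 53.96 − 0.1q, supply p = 37.5 + 0.005q.
Competitive equilibrium: 53.96 − 0.1q = 37.5 + 0.005q → q* = 156.7619, p* = 38.2838.
The subsidy lowers effective supply by 2.4: p = 35.1 + 0.005q.
New quantity: 53.96 − 0.1q = 35.1 + 0.005q → q' = 179.619.
Overproduction Δq = 179.619 − 156.7619 = 22.8571; wedge = subsidy = 2.4.
Deadweight loss = ½ × 22.8571 × 2.4 = $27.43 thousand.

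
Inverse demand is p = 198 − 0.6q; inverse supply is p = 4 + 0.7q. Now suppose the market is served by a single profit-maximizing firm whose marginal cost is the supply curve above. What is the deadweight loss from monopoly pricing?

Competitive equilibrium: 198 − 0.6q = 4 + 0.7q → q* = 149.2308, p* = 108.4615.
Marginal revenue: MR = 198 − 1.2q. Set MR = MC: 198 − 1.2q = 4 + 0.7q → q_m = 102.1053.
Price p_m = 198 − 0.6·102.1053 = 136.7368; MC(q_m) = 4 + 0.7·102.1053 = 75.4737.
Competitive q* = 149.2308, so Δq = 47.1255; wedge = 136.7368 − 75.4737 = 61.2631.
Deadweight loss = ½ × 47.1255 × 61.2631 = 1443.53.

1443.53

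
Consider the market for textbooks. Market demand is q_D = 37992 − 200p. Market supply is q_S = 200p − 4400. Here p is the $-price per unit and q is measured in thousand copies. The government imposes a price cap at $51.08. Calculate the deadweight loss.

In inverse form: demand p = 189.96 − 0.005q, supply p = 22 + 0.005q.
Competitive equilibrium: 189.96 − 0.005q = 22 + 0.005q → q* = 16796, p* = 105.98.
At the ceiling p = 51.08, quantity supplied = (51.08 − 22)/0.005 = 5816.
Willingness to pay at q' = 5816: 189.96 − 0.005·5816 = 160.88.
Δq = 16796 − 5816 = 10980; wedge = 160.88 − 51.08 = 109.8.
Welfare loss = ½ × 10980 × 109.8 = $602802 thousand.

$602802 thousand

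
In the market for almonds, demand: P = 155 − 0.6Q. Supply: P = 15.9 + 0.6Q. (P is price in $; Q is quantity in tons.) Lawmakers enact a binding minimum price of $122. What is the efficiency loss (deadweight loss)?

$2226.50

Competitive equilibrium: 155 − 0.6Q = 15.9 + 0.6Q → Q* = 115.91667, P* = 85.45.
At the floor P = 122, quantity demanded = (155 − 122)/0.6 = 55.
Sellers' marginal cost at Q' = 55: 15.9 + 0.6·55 = 48.9.
ΔQ = 115.91667 − 55 = 60.91667; wedge = 122 − 48.9 = 73.1.
Deadweight loss = ½ × 60.91667 × 73.1 = $2226.50.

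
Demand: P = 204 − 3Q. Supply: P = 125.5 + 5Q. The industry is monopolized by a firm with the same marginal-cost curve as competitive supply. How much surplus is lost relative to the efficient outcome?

Competitive equilibrium: 204 − 3Q = 125.5 + 5Q → Q* = 9.8125, P* = 174.5625.
Marginal revenue: MR = 204 − 6Q. Set MR = MC: 204 − 6Q = 125.5 + 5Q → Q_m = 7.1364.
Price P_m = 204 − 3·7.1364 = 182.5908; MC(Q_m) = 125.5 + 5·7.1364 = 161.182.
Competitive Q* = 9.8125, so ΔQ = 2.6761; wedge = 182.5908 − 161.182 = 21.4088.
Deadweight loss = ½ × 2.6761 × 21.4088 = 28.65.

28.65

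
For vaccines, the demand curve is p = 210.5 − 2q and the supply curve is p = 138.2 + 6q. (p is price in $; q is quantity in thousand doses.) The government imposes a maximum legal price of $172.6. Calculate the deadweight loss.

$43.67 thousand

Competitive equilibrium: 210.5 − 2q = 138.2 + 6q → q* = 9.0375, p* = 192.425.
At the ceiling p = 172.6, quantity supplied = (172.6 − 138.2)/6 = 5.7333.
Willingness to pay at q' = 5.7333: 210.5 − 2·5.7333 = 199.0334.
Δq = 9.0375 − 5.7333 = 3.3042; wedge = 199.0334 − 172.6 = 26.4334.
Welfare loss = ½ × 3.3042 × 26.4334 = $43.67 thousand.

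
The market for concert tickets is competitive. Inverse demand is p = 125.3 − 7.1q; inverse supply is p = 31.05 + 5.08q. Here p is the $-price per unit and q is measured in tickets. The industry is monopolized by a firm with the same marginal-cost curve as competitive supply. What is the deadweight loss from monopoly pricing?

$49.45

Competitive equilibrium: 125.3 − 7.1q = 31.05 + 5.08q → q* = 7.7381, p* = 70.3595.
Marginal revenue: MR = 125.3 − 14.2q. Set MR = MC: 125.3 − 14.2q = 31.05 + 5.08q → q_m = 4.8885.
Price p_m = 125.3 − 7.1·4.8885 = 90.5917; MC(q_m) = 31.05 + 5.08·4.8885 = 55.8836.
Competitive q* = 7.7381, so Δq = 2.8496; wedge = 90.5917 − 55.8836 = 34.7081.
Welfare loss = ½ × 2.8496 × 34.7081 = $49.45.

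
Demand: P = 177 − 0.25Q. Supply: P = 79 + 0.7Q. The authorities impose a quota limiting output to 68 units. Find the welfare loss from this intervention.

Competitive equilibrium: 177 − 0.25Q = 79 + 0.7Q → Q* = 103.1579, P* = 151.2105.
At Q = 68: demand price = 177 − 0.25·68 = 160; supply price = 79 + 0.7·68 = 126.6.
ΔQ = 103.1579 − 68 = 35.1579; wedge = 160 − 126.6 = 33.4.
DWL = ½ × 35.1579 × 33.4 = 587.14.

587.14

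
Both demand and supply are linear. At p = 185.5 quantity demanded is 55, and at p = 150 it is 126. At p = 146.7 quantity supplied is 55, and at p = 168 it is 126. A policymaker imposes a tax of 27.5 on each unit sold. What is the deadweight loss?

472.66

Demand slope = (150 − 185.5)/(126 − 55) = −0.5, so p = 213 − 0.5q.
Supply slope = (168 − 146.7)/(126 − 55) = 0.3, so p = 130.2 + 0.3q.
Competitive equilibrium: 213 − 0.5q = 130.2 + 0.3q → q* = 103.5, p* = 161.25.
With the tax, the buyer price exceeds the seller price by 27.5: (213 − 0.5q) − (130.2 + 0.3q) = 27.5 → q' = 69.125.
Δq = 103.5 − 69.125 = 34.375; the wedge equals the tax, 27.5.
DWL = ½ × 34.375 × 27.5 = 472.66.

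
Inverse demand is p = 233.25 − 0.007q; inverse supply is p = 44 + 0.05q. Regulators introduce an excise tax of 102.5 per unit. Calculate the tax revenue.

Competitive equilibrium: 233.25 − 0.007q = 44 + 0.05q → q* = 3320.17544, p* = 210.00877.
With the tax, the buyer price exceeds the seller price by 102.5: (233.25 − 0.007q) − (44 + 0.05q) = 102.5 → q' = 1521.92982.
Tax revenue = 102.5 × 1521.92982 = 155997.81.

155997.81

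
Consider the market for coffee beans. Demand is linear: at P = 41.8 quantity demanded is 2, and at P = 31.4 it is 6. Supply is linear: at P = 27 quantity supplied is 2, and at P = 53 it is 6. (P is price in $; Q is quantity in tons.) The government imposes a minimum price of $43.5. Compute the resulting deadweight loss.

Demand slope = (31.4 − 41.8)/(6 − 2) = −2.6, so P = 47 − 2.6Q.
Supply slope = (53 − 27)/(6 − 2) = 6.5, so P = 14 + 6.5Q.
Competitive equilibrium: 47 − 2.6Q = 14 + 6.5Q → Q* = 3.6264, P* = 37.5714.
At the floor P = 43.5, quantity demanded = (47 − 43.5)/2.6 = 1.3462.
Sellers' marginal cost at Q' = 1.3462: 14 + 6.5·1.3462 = 22.7503.
ΔQ = 3.6264 − 1.3462 = 2.2802; wedge = 43.5 − 22.7503 = 20.7497.
The triangle = ½ × 2.2802 × 20.7497 = $23.66.

$23.66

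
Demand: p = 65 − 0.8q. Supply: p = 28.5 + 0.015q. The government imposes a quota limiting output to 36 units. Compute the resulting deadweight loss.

31.45

Competitive equilibrium: 65 − 0.8q = 28.5 + 0.015q → q* = 44.7853, p* = 29.1718.
At q = 36: demand price = 65 − 0.8·36 = 36.2; supply price = 28.5 + 0.015·36 = 29.04.
Δq = 44.7853 − 36 = 8.7853; wedge = 36.2 − 29.04 = 7.16.
Deadweight loss = ½ × 8.7853 × 7.16 = 31.45.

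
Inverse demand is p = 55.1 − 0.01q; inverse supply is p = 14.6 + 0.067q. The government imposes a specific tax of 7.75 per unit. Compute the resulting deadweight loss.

Competitive equilibrium: 55.1 − 0.01q = 14.6 + 0.067q → q* = 525.974, p* = 49.8403.
With the tax, the buyer price exceeds the seller price by 7.75: (55.1 − 0.01q) − (14.6 + 0.067q) = 7.75 → q' = 425.3247.
Δq = 525.974 − 425.3247 = 100.6493; the wedge equals the tax, 7.75.
Welfare loss = ½ × 100.6493 × 7.75 = 390.02.

390.02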